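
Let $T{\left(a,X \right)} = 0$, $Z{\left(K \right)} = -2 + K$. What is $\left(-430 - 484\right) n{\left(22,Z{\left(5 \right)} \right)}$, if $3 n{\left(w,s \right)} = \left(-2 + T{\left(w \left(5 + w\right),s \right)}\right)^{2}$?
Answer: $- \frac{3656}{3} \approx -1218.7$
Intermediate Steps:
$n{\left(w,s \right)} = \frac{4}{3}$ ($n{\left(w,s \right)} = \frac{\left(-2 + 0\right)^{2}}{3} = \frac{\left(-2\right)^{2}}{3} = \frac{1}{3} \cdot 4 = \frac{4}{3}$)
$\left(-430 - 484\right) n{\left(22,Z{\left(5 \right)} \right)} = \left(-430 - 484\right) \frac{4}{3} = \left(-914\right) \frac{4}{3} = - \frac{3656}{3}$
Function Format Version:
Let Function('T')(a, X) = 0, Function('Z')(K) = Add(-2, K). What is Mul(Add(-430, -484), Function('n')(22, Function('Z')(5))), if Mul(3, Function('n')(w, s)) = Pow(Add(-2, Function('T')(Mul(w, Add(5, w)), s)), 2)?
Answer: Rational(-3656, 3) ≈ -1218.7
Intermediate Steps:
Function('n')(w, s) = Rational(4, 3) (Function('n')(w, s) = Mul(Rational(1, 3), Pow(Add(-2, 0), 2)) = Mul(Rational(1, 3), Pow(-2, 2)) = Mul(Rational(1, 3), 4) = Rational(4, 3))
Mul(Add(-430, -484), Function('n')(22, Function('Z')(5))) = Mul(Add(-430, -484), Rational(4, 3)) = Mul(-914, Rational(4, 3)) = Rational(-3656, 3)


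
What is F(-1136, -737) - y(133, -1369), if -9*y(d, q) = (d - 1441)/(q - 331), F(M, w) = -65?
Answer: -82766/1275 ≈ -64.915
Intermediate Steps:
y(d, q) = -(-1441 + d)/(9*(-331 + q)) (y(d, q) = -(d - 1441)/(9*(q - 331)) = -(-1441 + d)/(9*(-331 + q)))
F(-1136, -737) - y(133, -1369) = -65 - (1441 - 1*133)/(9*(-331 - 1369)) = -65 - (1441 - 133)/(9*(-1700)) = -65 - (-1)*1308/(9*1700) = -65 - 1*(-109/1275) = -65 + 109/1275 = -82766/1275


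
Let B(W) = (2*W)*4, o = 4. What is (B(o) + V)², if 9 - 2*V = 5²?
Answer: 576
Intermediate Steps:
V = -8 (V = 9/2 - ½*5² = 9/2 - ½*25 = 9/2 - 25/2 = -8)
B(W) = 8*W
(B(o) + V)² = (8*4 - 8)² = (32 - 8)² = 24² = 576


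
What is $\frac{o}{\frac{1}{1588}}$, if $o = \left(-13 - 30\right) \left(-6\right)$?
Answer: $409704$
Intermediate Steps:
$o = 258$ ($o = \left(-43\right) \left(-6\right) = 258$)
$\frac{o}{\frac{1}{1588}} = \frac{258}{\frac{1}{1588}} = 258 \frac{1}{\frac{1}{1588}} = 258 \cdot 1588 = 409704$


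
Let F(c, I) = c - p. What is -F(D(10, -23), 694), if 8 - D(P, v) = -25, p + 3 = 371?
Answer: 335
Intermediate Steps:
p = 368 (p = -3 + 371 = 368)
D(P, v) = 33 (D(P, v) = 8 - 1*(-25) = 8 + 25 = 33)
F(c, I) = -368 + c (F(c, I) = c - 1*368 = c - 368 = -368 + c)
-F(D(10, -23), 694) = -(-368 + 33) = -1*(-335) = 335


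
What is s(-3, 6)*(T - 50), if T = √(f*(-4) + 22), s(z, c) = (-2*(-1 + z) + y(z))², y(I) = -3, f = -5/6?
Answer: -1250 + 50*√57/3 ≈ -1124.2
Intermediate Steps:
f = -⅚ (f = -5*⅙ = -⅚ ≈ -0.83333)
s(z, c) = (-1 - 2*z)² (s(z, c) = (-2*(-1 + z) - 3)² = ((2 - 2*z) - 3)² = (-1 - 2*z)²)
T = 2*√57/3 (T = √(-⅚*(-4) + 22) = √(10/3 + 22) = √(76/3) = 2*√57/3 ≈ 5.0332)
s(-3, 6)*(T - 50) = (1 + 2*(-3))²*(2*√57/3 - 50) = (1 - 6)²*(-50 + 2*√57/3) = (-5)²*(-50 + 2*√57/3) = 25*(-50 + 2*√57/3) = -1250 + 50*√57/3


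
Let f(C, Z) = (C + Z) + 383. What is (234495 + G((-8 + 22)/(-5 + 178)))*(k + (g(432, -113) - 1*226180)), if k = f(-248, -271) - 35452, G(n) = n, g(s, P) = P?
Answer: -10623896487769/173 ≈ -6.1410e+10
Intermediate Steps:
f(C, Z) = 383 + C + Z
k = -35588 (k = (383 - 248 - 271) - 35452 = -136 - 35452 = -35588)
(234495 + G((-8 + 22)/(-5 + 178)))*(k + (g(432, -113) - 1*226180)) = (234495 + (-8 + 22)/(-5 + 178))*(-35588 + (-113 - 1*226180)) = (234495 + 14/173)*(-35588 + (-113 - 226180)) = (234495 + 14*(1/173))*(-35588 - 226293) = (234495 + 14/173)*(-261881) = (40567649/173)*(-261881) = -10623896487769/173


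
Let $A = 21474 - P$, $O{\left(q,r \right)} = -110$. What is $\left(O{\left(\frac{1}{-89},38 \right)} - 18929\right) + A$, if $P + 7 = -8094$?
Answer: $10536$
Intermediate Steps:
$P = -8101$ ($P = -7 - 8094 = -8101$)
$A = 29575$ ($A = 21474 - -8101 = 21474 + 8101 = 29575$)
$\left(O{\left(\frac{1}{-89},38 \right)} - 18929\right) + A = \left(-110 - 18929\right) + 29575 = -19039 + 29575 = 10536$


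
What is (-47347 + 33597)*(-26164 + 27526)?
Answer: -18727500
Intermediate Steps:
(-47347 + 33597)*(-26164 + 27526) = -13750*1362 = -18727500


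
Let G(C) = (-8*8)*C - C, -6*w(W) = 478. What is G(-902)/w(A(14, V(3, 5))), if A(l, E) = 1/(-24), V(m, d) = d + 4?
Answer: -175890/239 ≈ -735.94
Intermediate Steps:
V(m, d) = 4 + d
A(l, E) = -1/24
w(W) = -239/3 (w(W) = -⅙*478 = -239/3)
G(C) = -65*C (G(C) = -64*C - C = -65*C)
G(-902)/w(A(14, V(3, 5))) = (-65*(-902))/(-239/3) = 58630*(-3/239) = -175890/239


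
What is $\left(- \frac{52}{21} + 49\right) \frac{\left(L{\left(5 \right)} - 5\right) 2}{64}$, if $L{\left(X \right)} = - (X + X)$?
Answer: $- \frac{4885}{224} \approx -21.808$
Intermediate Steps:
$L{\left(X \right)} = - 2 X$
$\left(- \frac{52}{21} + 49\right) \frac{\left(L{\left(5 \right)} - 5\right) 2}{64} = \left(- \frac{52}{21} + 49\right) \frac{\left(\left(-2\right) 5 - 5\right) 2}{64} = \left(\left(-52\right) \frac{1}{21} + 49\right) \left(-10 - 5\right) 2 \cdot \frac{1}{64} = \left(- \frac{52}{21} + 49\right) \left(-15\right) 2 \cdot \frac{1}{64} = \frac{977 \left(\left(-30\right) \frac{1}{64}\right)}{21} = \frac{977}{21} \left(- \frac{15}{32}\right) = - \frac{4885}{224}$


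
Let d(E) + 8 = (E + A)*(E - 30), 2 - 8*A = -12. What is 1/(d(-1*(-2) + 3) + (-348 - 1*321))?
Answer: -4/3383 ≈ -0.0011824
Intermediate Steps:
A = 7/4 (A = ¼ - ⅛*(-12) = ¼ + 3/2 = 7/4 ≈ 1.7500)
d(E) = -8 + (-30 + E)*(7/4 + E) (d(E) = -8 + (E + 7/4)*(E - 30) = -8 + (7/4 + E)*(-30 + E) = -8 + (-30 + E)*(7/4 + E))
1/(d(-1*(-2) + 3) + (-348 - 1*321)) = 1/((-121/2 + (-1*(-2) + 3)² - 113*(-1*(-2) + 3)/4) + (-348 - 1*321)) = 1/((-121/2 + (2 + 3)² - 113*(2 + 3)/4) + (-348 - 321)) = 1/((-121/2 + 5² - 113/4*5) - 669) = 1/((-121/2 + 25 - 565/4) - 669) = 1/(-707/4 - 669) = 1/(-3383/4) = -4/3383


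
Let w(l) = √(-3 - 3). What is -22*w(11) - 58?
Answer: -58 - 22*I*√6 ≈ -58.0 - 53.889*I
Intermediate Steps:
w(l) = I*√6 (w(l) = √(-6) = I*√6)
-22*w(11) - 58 = -22*I*√6 - 58 = -58 - 22*I*√6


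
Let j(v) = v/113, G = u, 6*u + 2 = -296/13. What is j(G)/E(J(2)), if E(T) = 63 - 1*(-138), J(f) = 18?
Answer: -161/885807 ≈ -0.00018176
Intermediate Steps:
u = -161/39 (u = -⅓ + (-296/13)/6 = -⅓ + (-296*1/13)/6 = -⅓ + (⅙)*(-296/13) = -⅓ - 148/39 = -161/39 ≈ -4.1282)
G = -161/39 ≈ -4.1282
E(T) = 201 (E(T) = 63 + 138 = 201)
j(v) = v/113 (j(v) = v*(1/113) = v/113)
j(G)/E(J(2)) = ((1/113)*(-161/39))/201 = -161/4407*1/201 = -161/885807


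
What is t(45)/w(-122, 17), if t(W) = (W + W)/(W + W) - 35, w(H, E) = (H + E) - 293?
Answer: 17/199 ≈ 0.085427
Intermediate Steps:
w(H, E) = -293 + E + H (w(H, E) = (E + H) - 293 = -293 + E + H)
t(W) = -34 (t(W) = (2*W)/((2*W)) - 35 = (2*W)*(1/(2*W)) - 35 = 1 - 35 = -34)
t(45)/w(-122, 17) = -34/(-293 + 17 - 122) = -34/(-398) = -34*(-1/398) = 17/199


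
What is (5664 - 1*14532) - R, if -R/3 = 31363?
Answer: 85221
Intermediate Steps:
R = -94089 (R = -3*31363 = -94089)
(5664 - 1*14532) - R = (5664 - 1*14532) - 1*(-94089) = (5664 - 14532) + 94089 = -8868 + 94089 = 85221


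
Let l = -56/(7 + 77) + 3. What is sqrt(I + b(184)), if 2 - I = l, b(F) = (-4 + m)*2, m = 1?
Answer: I*sqrt(57)/3 ≈ 2.5166*I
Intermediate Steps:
l = 7/3 (l = -56/84 + 3 = (1/84)*(-56) + 3 = -2/3 + 3 = 7/3 ≈ 2.3333)
b(F) = -6 (b(F) = (-4 + 1)*2 = -3*2 = -6)
I = -1/3 (I = 2 - 1*7/3 = 2 - 7/3 = -1/3 ≈ -0.33333)
sqrt(I + b(184)) = sqrt(-1/3 - 6) = sqrt(-19/3) = I*sqrt(57)/3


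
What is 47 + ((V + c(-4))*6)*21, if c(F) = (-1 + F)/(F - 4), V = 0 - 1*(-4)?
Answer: 2519/4 ≈ 629.75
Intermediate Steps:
V = 4 (V = 0 + 4 = 4)
c(F) = (-1 + F)/(-4 + F)
47 + ((V + c(-4))*6)*21 = 47 + ((4 + (-1 - 4)/(-4 - 4))*6)*21 = 47 + ((4 - 5/(-8))*6)*21 = 47 + ((4 - ⅛*(-5))*6)*21 = 47 + ((4 + 5/8)*6)*21 = 47 + ((37/8)*6)*21 = 47 + (111/4)*21 = 47 + 2331/4 = 2519/4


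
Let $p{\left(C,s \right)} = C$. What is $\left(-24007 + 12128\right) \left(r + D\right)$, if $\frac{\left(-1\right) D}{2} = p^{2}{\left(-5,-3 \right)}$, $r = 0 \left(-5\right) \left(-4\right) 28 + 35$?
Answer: $178185$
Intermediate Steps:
$r = 35$ ($r = 0 \left(-4\right) 28 + 35 = 0 \cdot 28 + 35 = 0 + 35 = 35$)
$D = -50$ ($D = - 2 \left(-5\right)^{2} = \left(-2\right) 25 = -50$)
$\left(-24007 + 12128\right) \left(r + D\right) = \left(-24007 + 12128\right) \left(35 - 50\right) = \left(-11879\right) \left(-15\right) = 178185$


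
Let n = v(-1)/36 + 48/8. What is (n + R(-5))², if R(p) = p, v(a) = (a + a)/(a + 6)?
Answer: 7921/8100 ≈ 0.97790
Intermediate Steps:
v(a) = 2*a/(6 + a) (v(a) = (2*a)/(6 + a) = 2*a/(6 + a))
n = 539/90 (n = (2*(-1)/(6 - 1))/36 + 48/8 = (2*(-1)/5)*(1/36) + 48*(⅛) = (2*(-1)*(⅕))*(1/36) + 6 = -⅖*1/36 + 6 = -1/90 + 6 = 539/90 ≈ 5.9889)
(n + R(-5))² = (539/90 - 5)² = (89/90)² = 7921/8100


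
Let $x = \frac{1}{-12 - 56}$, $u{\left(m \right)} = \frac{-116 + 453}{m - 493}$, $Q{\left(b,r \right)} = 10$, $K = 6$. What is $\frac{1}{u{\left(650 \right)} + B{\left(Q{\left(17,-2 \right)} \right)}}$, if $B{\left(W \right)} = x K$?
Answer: $\frac{5338}{10987} \approx 0.48585$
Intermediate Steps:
$u{\left(m \right)} = \frac{337}{-493 + m}$
$x = - \frac{1}{68}$ ($x = \frac{1}{-12 - 56} = \frac{1}{-68} = - \frac{1}{68} \approx -0.014706$)
$B{\left(W \right)} = - \frac{3}{34}$ ($B{\left(W \right)} = \left(- \frac{1}{68}\right) 6 = - \frac{3}{34}$)
$\frac{1}{u{\left(650 \right)} + B{\left(Q{\left(17,-2 \right)} \right)}} = \frac{1}{\frac{337}{-493 + 650} - \frac{3}{34}} = \frac{1}{\frac{337}{157} - \frac{3}{34}} = \frac{1}{\frac{10987}{5338}} = \frac{5338}{10987}$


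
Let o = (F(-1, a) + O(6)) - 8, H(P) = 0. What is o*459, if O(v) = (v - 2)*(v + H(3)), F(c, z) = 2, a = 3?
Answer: 8262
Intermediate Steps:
O(v) = v*(-2 + v) (O(v) = (v - 2)*(v + 0) = (-2 + v)*v = v*(-2 + v))
o = 18 (o = (2 + 6*(-2 + 6)) - 8 = (2 + 6*4) - 8 = (2 + 24) - 8 = 26 - 8 = 18)
o*459 = 18*459 = 8262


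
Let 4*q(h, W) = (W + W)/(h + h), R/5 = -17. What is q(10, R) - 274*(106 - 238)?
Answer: 289327/8 ≈ 36166.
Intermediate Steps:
R = -85 (R = 5*(-17) = -85)
q(h, W) = W/(4*h) (q(h, W) = ((W + W)/(h + h))/4 = ((2*W)/((2*h)))/4 = ((2*W)*(1/(2*h)))/4 = (W/h)/4 = W/(4*h))
q(10, R) - 274*(106 - 238) = (¼)*(-85)/10 - 274*(106 - 238) = (¼)*(-85)*(⅒) - 274*(-132) = -17/8 + 36168 = 289327/8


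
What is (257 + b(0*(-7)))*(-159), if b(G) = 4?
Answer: -41499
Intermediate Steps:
(257 + b(0*(-7)))*(-159) = (257 + 4)*(-159) = 261*(-159) = -41499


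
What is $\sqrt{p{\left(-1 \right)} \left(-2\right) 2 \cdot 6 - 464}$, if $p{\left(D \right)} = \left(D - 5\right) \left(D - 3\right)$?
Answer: $4 i \sqrt{65} \approx 32.249 i$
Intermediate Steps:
$p{\left(D \right)} = \left(-5 + D\right) \left(-3 + D\right)$
$\sqrt{p{\left(-1 \right)} \left(-2\right) 2 \cdot 6 - 464} = \sqrt{\left(15 + \left(-1\right)^{2} - -8\right) \left(-2\right) 2 \cdot 6 - 464} = \sqrt{\left(15 + 1 + 8\right) \left(\left(-4\right) 6\right) - 464} = \sqrt{24 \left(-24\right) - 464} = \sqrt{-576 - 464} = \sqrt{-1040} = 4 i \sqrt{65}$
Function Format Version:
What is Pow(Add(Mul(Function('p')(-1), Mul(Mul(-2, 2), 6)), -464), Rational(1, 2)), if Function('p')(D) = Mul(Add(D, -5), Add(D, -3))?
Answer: Mul(4, I, Pow(65, Rational(1, 2))) ≈ Mul(32.249, I)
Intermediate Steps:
Function('p')(D) = Mul(Add(-5, D), Add(-3, D))
Pow(Add(Mul(Function('p')(-1), Mul(Mul(-2, 2), 6)), -464), Rational(1, 2)) = Pow(Add(Mul(Add(15, Pow(-1, 2), Mul(-8, -1)), Mul(Mul(-2, 2), 6)), -464), Rational(1, 2)) = Pow(Add(Mul(Add(15, 1, 8), Mul(-4, 6)), -464), Rational(1, 2)) = Pow(Add(Mul(24, -24), -464), Rational(1, 2)) = Pow(Add(-576, -464), Rational(1, 2)) = Pow(-1040, Rational(1, 2)) = Mul(4, I, Pow(65, Rational(1, 2)))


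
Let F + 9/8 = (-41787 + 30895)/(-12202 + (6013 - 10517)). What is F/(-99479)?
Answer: 31609/6647584696 ≈ 4.7550e-6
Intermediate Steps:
F = -31609/66824 (F = -9/8 + (-41787 + 30895)/(-12202 + (6013 - 10517)) = -9/8 - 10892/(-12202 - 4504) = -9/8 - 10892/(-16706) = -9/8 - 10892*(-1/16706) = -9/8 + 5446/8353 = -31609/66824 ≈ -0.47302)
F/(-99479) = -31609/66824/(-99479) = -31609/66824*(-1/99479) = 31609/6647584696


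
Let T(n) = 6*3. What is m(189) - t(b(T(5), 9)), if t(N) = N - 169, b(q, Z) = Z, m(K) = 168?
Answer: 328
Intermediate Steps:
T(n) = 18
t(N) = -169 + N
m(189) - t(b(T(5), 9)) = 168 - (-169 + 9) = 168 - 1*(-160) = 168 + 160 = 328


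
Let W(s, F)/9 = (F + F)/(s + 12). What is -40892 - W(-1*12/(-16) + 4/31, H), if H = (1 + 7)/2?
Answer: -65313452/1597 ≈ -40898.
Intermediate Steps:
H = 4 (H = 8*(1/2) = 4)
W(s, F) = 18*F/(12 + s) (W(s, F) = 9*((F + F)/(s + 12)) = 9*((2*F)/(12 + s)) = 9*(2*F/(12 + s)) = 18*F/(12 + s))
-40892 - W(-1*12/(-16) + 4/31, H) = -40892 - 18*4/(12 + (-1*12/(-16) + 4/31)) = -40892 - 18*4/(12 + (-12*(-1/16) + 4*(1/31))) = -40892 - 18*4/(12 + (3/4 + 4/31)) = -40892 - 18*4/(12 + 109/124) = -40892 - 18*4/1597/124 = -40892 - 18*4*124/1597 = -40892 - 1*8928/1597 = -40892 - 8928/1597 = -65313452/1597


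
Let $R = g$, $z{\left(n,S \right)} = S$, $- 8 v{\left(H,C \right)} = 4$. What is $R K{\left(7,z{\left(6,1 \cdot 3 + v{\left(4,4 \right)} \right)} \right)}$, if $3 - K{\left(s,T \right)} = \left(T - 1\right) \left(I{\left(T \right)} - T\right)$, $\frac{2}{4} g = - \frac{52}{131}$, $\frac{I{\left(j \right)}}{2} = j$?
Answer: $\frac{78}{131} \approx 0.59542$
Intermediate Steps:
$I{\left(j \right)} = 2 j$
$v{\left(H,C \right)} = - \frac{1}{2}$ ($v{\left(H,C \right)} = \left(- \frac{1}{8}\right) 4 = - \frac{1}{2}$)
$g = - \frac{104}{131}$ ($g = 2 \left(- \frac{52}{131}\right) = - \frac{104}{131} \approx -0.79389$)
$R = - \frac{104}{131} \approx -0.79389$
$K{\left(s,T \right)} = 3 - T \left(-1 + T\right)$ ($K{\left(s,T \right)} = 3 - \left(T - 1\right) \left(2 T - T\right) = 3 - \left(-1 + T\right) T = 3 - T \left(-1 + T\right)$)
$R K{\left(7,z{\left(6,1 \cdot 3 + v{\left(4,4 \right)} \right)} \right)} = - \frac{104 \left(3 + \left(1 \cdot 3 - \frac{1}{2}\right) - \left(1 \cdot 3 - \frac{1}{2}\right)^{2}\right)}{131} = - \frac{104 \left(3 + \left(3 - \frac{1}{2}\right) - \left(3 - \frac{1}{2}\right)^{2}\right)}{131} = - \frac{104 \left(3 + \frac{5}{2} - \left(\frac{5}{2}\right)^{2}\right)}{131} = - \frac{104 \left(3 + \frac{5}{2} - \frac{25}{4}\right)}{131} = \left(- \frac{104}{131}\right) \left(- \frac{3}{4}\right) = \frac{78}{131}$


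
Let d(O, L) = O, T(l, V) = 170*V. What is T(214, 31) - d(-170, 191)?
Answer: 5440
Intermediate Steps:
T(214, 31) - d(-170, 191) = 170*31 - 1*(-170) = 5270 + 170 = 5440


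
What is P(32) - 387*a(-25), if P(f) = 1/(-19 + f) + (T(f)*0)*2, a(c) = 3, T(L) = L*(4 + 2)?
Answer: -15092/13 ≈ -1160.9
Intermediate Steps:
T(L) = 6*L (T(L) = L*6 = 6*L)
P(f) = 1/(-19 + f) (P(f) = 1/(-19 + f) + ((6*f)*0)*2 = 1/(-19 + f) + 0*2 = 1/(-19 + f) + 0 = 1/(-19 + f))
P(32) - 387*a(-25) = 1/(-19 + 32) - 387*3 = 1/13 - 1161 = -15092/13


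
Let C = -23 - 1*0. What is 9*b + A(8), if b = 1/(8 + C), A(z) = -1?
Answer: -8/5 ≈ -1.6000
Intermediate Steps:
C = -23 (C = -23 + 0 = -23)
b = -1/15 (b = 1/(8 - 23) = 1/(-15) = -1/15 ≈ -0.066667)
9*b + A(8) = 9*(-1/15) - 1 = -⅗ - 1 = -8/5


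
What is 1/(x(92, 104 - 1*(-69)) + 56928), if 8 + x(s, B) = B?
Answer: 1/57093 ≈ 1.7515e-5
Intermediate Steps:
x(s, B) = -8 + B
1/(x(92, 104 - 1*(-69)) + 56928) = 1/((-8 + (104 - 1*(-69))) + 56928) = 1/((-8 + (104 + 69)) + 56928) = 1/((-8 + 173) + 56928) = 1/(165 + 56928) = 1/57093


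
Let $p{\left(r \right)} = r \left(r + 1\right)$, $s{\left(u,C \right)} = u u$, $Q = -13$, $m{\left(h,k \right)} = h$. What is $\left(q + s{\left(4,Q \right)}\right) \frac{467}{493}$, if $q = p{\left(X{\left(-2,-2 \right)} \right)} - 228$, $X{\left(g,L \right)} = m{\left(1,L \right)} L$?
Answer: $- \frac{98070}{493} \approx -198.93$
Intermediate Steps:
$X{\left(g,L \right)} = L$ ($X{\left(g,L \right)} = 1 L = L$)
$s{\left(u,C \right)} = u^{2}$
$p{\left(r \right)} = r \left(1 + r\right)$
$q = -226$ ($q = - 2 \left(1 - 2\right) - 228 = \left(-2\right) \left(-1\right) - 228 = 2 - 228 = -226$)
$\left(q + s{\left(4,Q \right)}\right) \frac{467}{493} = \left(-226 + 4^{2}\right) \frac{467}{493} = \left(-226 + 16\right) 467 \cdot \frac{1}{493} = \left(-210\right) \frac{467}{493} = - \frac{98070}{493}$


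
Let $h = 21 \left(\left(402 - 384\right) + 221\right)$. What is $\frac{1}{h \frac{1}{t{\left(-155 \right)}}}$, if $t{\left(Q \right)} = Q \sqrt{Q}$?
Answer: $- \frac{155 i \sqrt{155}}{5019} \approx - 0.38449 i$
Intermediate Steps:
$t{\left(Q \right)} = Q^{\frac{3}{2}}$
$h = 5019$ ($h = 21 \left(18 + 221\right) = 21 \cdot 239 = 5019$)
$\frac{1}{h \frac{1}{t{\left(-155 \right)}}} = \frac{1}{5019 \frac{1}{\left(-155\right)^{\frac{3}{2}}}} = \frac{1}{5019 \frac{1}{\left(-155\right) i \sqrt{155}}} = \frac{1}{5019 \frac{i \sqrt{155}}{24025}} = \frac{1}{\frac{5019}{24025} i \sqrt{155}} = - \frac{155 i \sqrt{155}}{5019}$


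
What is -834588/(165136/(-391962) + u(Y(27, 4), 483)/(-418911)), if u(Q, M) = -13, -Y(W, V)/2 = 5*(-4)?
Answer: 22839501205049436/11528698565 ≈ 1.9811e+6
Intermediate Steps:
Y(W, V) = 40 (Y(W, V) = -10*(-4) = -2*(-20) = 40)
-834588/(165136/(-391962) + u(Y(27, 4), 483)/(-418911)) = -834588/(165136/(-391962) - 13/(-418911)) = -834588/(165136*(-1/391962) - 13*(-1/418911)) = -834588/(-82568/195981 + 13/418911) = -834588/(-11528698565/27366198897) = -834588*(-27366198897/11528698565) = 22839501205049436/11528698565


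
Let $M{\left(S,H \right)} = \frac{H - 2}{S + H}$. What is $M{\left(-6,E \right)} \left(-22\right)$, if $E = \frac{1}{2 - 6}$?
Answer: $- \frac{198}{25} \approx -7.92$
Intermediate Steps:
$E = - \frac{1}{4}$ ($E = \frac{1}{-4} = - \frac{1}{4} \approx -0.25$)
$M{\left(S,H \right)} = \frac{-2 + H}{H + S}$
$M{\left(-6,E \right)} \left(-22\right) = \frac{-2 - \frac{1}{4}}{- \frac{1}{4} - 6} \left(-22\right) = \frac{1}{- \frac{25}{4}} \left(- \frac{9}{4}\right) \left(-22\right) = \left(- \frac{4}{25}\right) \left(- \frac{9}{4}\right) \left(-22\right) = \frac{9}{25} \left(-22\right) = - \frac{198}{25}$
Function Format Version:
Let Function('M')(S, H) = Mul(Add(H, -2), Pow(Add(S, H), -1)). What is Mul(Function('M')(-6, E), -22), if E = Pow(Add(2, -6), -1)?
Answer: Rational(-198, 25) ≈ -7.9200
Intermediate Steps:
E = Rational(-1, 4) (E = Pow(-4, -1) = Rational(-1, 4) ≈ -0.25000)
Function('M')(S, H) = Mul(Pow(Add(H, S), -1), Add(-2, H)) (Function('M')(S, H) = Mul(Add(-2, H), Pow(Add(H, S), -1)) = Mul(Pow(Add(H, S), -1), Add(-2, H)))
Mul(Function('M')(-6, E), -22) = Mul(Mul(Pow(Add(Rational(-1, 4), -6), -1), Add(-2, Rational(-1, 4))), -22) = Mul(Mul(Pow(Rational(-25, 4), -1), Rational(-9, 4)), -22) = Mul(Mul(Rational(-4, 25), Rational(-9, 4)), -22) = Mul(Rational(9, 25), -22) = Rational(-198, 25)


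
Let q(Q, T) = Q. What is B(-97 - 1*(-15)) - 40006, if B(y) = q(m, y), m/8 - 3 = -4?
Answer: -40014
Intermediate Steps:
m = -8 (m = 24 + 8*(-4) = 24 - 32 = -8)
B(y) = -8
B(-97 - 1*(-15)) - 40006 = -8 - 40006 = -40014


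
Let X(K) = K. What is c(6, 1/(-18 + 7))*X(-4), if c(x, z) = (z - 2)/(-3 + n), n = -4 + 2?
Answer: -92/55 ≈ -1.6727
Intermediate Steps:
n = -2
c(x, z) = 2/5 - z/5 (c(x, z) = (z - 2)/(-3 - 2) = (-2 + z)/(-5) = (-2 + z)*(-1/5) = 2/5 - z/5)
c(6, 1/(-18 + 7))*X(-4) = (2/5 - 1/(5*(-18 + 7)))*(-4) = (2/5 - 1/5/(-11))*(-4) = (2/5 - 1/5*(-1/11))*(-4) = (2/5 + 1/55)*(-4) = (23/55)*(-4) = -92/55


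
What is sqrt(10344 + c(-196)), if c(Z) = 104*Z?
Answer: 2*I*sqrt(2510) ≈ 100.2*I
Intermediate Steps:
sqrt(10344 + c(-196)) = sqrt(10344 + 104*(-196)) = sqrt(10344 - 20384) = sqrt(-10040) = 2*I*sqrt(2510)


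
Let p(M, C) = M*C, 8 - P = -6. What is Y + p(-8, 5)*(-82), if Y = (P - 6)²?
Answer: 3344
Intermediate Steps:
P = 14 (P = 8 - 1*(-6) = 8 + 6 = 14)
Y = 64 (Y = (14 - 6)² = 8² = 64)
p(M, C) = C*M
Y + p(-8, 5)*(-82) = 64 + (5*(-8))*(-82) = 64 - 40*(-82) = 64 + 3280 = 3344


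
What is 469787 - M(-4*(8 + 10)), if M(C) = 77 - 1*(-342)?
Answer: 469368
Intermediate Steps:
M(C) = 419 (M(C) = 77 + 342 = 419)
469787 - M(-4*(8 + 10)) = 469787 - 1*419 = 469787 - 419 = 469368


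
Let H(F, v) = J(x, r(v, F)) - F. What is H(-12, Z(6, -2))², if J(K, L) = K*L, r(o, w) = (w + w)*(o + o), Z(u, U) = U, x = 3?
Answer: 90000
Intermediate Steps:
r(o, w) = 4*o*w (r(o, w) = (2*w)*(2*o) = 4*o*w)
H(F, v) = -F + 12*F*v (H(F, v) = 3*(4*v*F) - F = 3*(4*F*v) - F = 12*F*v - F = -F + 12*F*v)
H(-12, Z(6, -2))² = (-12*(-1 + 12*(-2)))² = (-12*(-1 - 24))² = (-12*(-25))² = 300² = 90000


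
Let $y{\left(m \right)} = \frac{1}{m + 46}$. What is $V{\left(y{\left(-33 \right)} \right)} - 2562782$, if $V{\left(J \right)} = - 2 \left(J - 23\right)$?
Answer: $- \frac{33315570}{13} \approx -2.5627 \cdot 10^{6}$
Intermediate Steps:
$y{\left(m \right)} = \frac{1}{46 + m}$
$V{\left(J \right)} = 46 - 2 J$ ($V{\left(J \right)} = - 2 \left(-23 + J\right) = 46 - 2 J$)
$V{\left(y{\left(-33 \right)} \right)} - 2562782 = \left(46 - \frac{2}{46 - 33}\right) - 2562782 = \left(46 - \frac{2}{13}\right) - 2562782 = \frac{596}{13} - 2562782 = - \frac{33315570}{13}$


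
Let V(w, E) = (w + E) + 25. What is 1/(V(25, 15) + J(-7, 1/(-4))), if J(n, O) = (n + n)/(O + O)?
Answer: 1/93 ≈ 0.010753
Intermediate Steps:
V(w, E) = 25 + E + w (V(w, E) = (E + w) + 25 = 25 + E + w)
J(n, O) = n/O (J(n, O) = (2*n)/((2*O)) = (2*n)*(1/(2*O)) = n/O)
1/(V(25, 15) + J(-7, 1/(-4))) = 1/((25 + 15 + 25) - 7/(1/(-4))) = 1/(65 - 7/(-¼)) = 1/(65 - 7*(-4)) = 1/(65 + 28) = 1/93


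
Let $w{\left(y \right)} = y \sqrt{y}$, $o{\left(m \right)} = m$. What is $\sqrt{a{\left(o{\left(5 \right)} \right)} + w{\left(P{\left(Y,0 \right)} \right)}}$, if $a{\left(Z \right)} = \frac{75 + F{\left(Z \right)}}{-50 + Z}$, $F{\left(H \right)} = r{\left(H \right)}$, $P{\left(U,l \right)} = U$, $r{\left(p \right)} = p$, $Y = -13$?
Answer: $\frac{\sqrt{-16 - 117 i \sqrt{13}}}{3} \approx 4.7502 - 4.9337 i$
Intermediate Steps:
$w{\left(y \right)} = y^{\frac{3}{2}}$
$F{\left(H \right)} = H$
$a{\left(Z \right)} = \frac{75 + Z}{-50 + Z}$
$\sqrt{a{\left(o{\left(5 \right)} \right)} + w{\left(P{\left(Y,0 \right)} \right)}} = \sqrt{\frac{75 + 5}{-50 + 5} + \left(-13\right)^{\frac{3}{2}}} = \sqrt{\frac{1}{-45} \cdot 80 - 13 i \sqrt{13}} = \sqrt{\left(- \frac{1}{45}\right) 80 - 13 i \sqrt{13}} = \sqrt{- \frac{16}{9} - 13 i \sqrt{13}}$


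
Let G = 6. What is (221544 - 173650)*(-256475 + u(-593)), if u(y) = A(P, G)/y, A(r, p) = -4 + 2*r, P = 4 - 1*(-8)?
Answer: -7284183852330/593 ≈ -1.2284e+10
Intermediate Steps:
P = 12 (P = 4 + 8 = 12)
u(y) = 20/y (u(y) = (-4 + 2*12)/y = (-4 + 24)/y = 20/y)
(221544 - 173650)*(-256475 + u(-593)) = (221544 - 173650)*(-256475 + 20/(-593)) = 47894*(-256475 + 20*(-1/593)) = 47894*(-256475 - 20/593) = 47894*(-152089695/593) = -7284183852330/593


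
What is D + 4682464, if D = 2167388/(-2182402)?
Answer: 5109508315570/1091201 ≈ 4.6825e+6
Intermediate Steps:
D = -1083694/1091201 (D = 2167388*(-1/2182402) = -1083694/1091201 ≈ -0.99312)
D + 4682464 = -1083694/1091201 + 4682464 = 5109508315570/1091201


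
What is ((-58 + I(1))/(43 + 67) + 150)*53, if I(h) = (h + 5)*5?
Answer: 436508/55 ≈ 7936.5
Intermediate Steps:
I(h) = 25 + 5*h (I(h) = (5 + h)*5 = 25 + 5*h)
((-58 + I(1))/(43 + 67) + 150)*53 = ((-58 + (25 + 5*1))/(43 + 67) + 150)*53 = ((-58 + (25 + 5))/110 + 150)*53 = ((-58 + 30)*(1/110) + 150)*53 = (-28*1/110 + 150)*53 = (-14/55 + 150)*53 = (8236/55)*53 = 436508/55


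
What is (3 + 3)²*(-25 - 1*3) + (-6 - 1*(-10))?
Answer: -1004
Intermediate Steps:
(3 + 3)²*(-25 - 1*3) + (-6 - 1*(-10)) = 6²*(-25 - 3) + (-6 + 10) = 36*(-28) + 4 = -1008 + 4 = -1004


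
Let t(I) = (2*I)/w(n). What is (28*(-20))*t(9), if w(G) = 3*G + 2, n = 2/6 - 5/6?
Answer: -20160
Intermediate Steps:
n = -½ (n = 2*(⅙) - 5*⅙ = ⅓ - ⅚ = -½ ≈ -0.50000)
w(G) = 2 + 3*G
t(I) = 4*I (t(I) = (2*I)/(2 + 3*(-½)) = (2*I)/(2 - 3/2) = (2*I)/(½) = (2*I)*2 = 4*I)
(28*(-20))*t(9) = (28*(-20))*(4*9) = -560*36 = -20160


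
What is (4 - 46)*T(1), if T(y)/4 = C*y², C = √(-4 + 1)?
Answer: -168*I*√3 ≈ -290.98*I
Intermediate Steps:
C = I*√3 (C = √(-3) = I*√3 ≈ 1.732*I)
T(y) = 4*I*√3*y² (T(y) = 4*((I*√3)*y²) = 4*(I*√3*y²) = 4*I*√3*y²)
(4 - 46)*T(1) = (4 - 46)*(4*I*√3*1²) = -168*I*√3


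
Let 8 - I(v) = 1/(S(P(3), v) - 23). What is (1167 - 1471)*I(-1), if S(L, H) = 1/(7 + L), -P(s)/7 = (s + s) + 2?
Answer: -344774/141 ≈ -2445.2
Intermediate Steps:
P(s) = -14 - 14*s (P(s) = -7*((s + s) + 2) = -7*(2*s + 2) = -7*(2 + 2*s) = -14 - 14*s)
I(v) = 9073/1128 (I(v) = 8 - 1/(1/(7 + (-14 - 14*3)) - 23) = 8 - 1/(1/(7 + (-14 - 42)) - 23) = 8 - 1/(1/(7 - 56) - 23) = 8 - 1/(1/(-49) - 23) = 8 - 1/(-1/49 - 23) = 8 - 1/(-1128/49) = 8 - 1*(-49/1128) = 8 + 49/1128 = 9073/1128)
(1167 - 1471)*I(-1) = (1167 - 1471)*(9073/1128) = -304*9073/1128 = -344774/141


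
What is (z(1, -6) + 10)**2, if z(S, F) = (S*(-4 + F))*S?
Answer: 0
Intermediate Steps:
z(S, F) = S**2*(-4 + F)
(z(1, -6) + 10)**2 = (1**2*(-4 - 6) + 10)**2 = (1*(-10) + 10)**2 = (-10 + 10)**2 = 0**2 = 0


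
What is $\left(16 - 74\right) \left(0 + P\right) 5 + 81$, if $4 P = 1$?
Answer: $\frac{17}{2} \approx 8.5$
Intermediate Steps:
$P = \frac{1}{4}$ ($P = \frac{1}{4} \cdot 1 = \frac{1}{4} \approx 0.25$)
$\left(16 - 74\right) \left(0 + P\right) 5 + 81 = \left(16 - 74\right) \left(0 + \frac{1}{4}\right) 5 + 81 = - 58 \cdot \frac{1}{4} \cdot 5 + 81 = \left(-58\right) \frac{5}{4} + 81 = - \frac{145}{2} + 81 = \frac{17}{2}$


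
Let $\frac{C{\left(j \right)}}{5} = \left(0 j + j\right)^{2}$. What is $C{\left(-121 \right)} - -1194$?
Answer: $74399$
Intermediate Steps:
$C{\left(j \right)} = 5 j^{2}$ ($C{\left(j \right)} = 5 \left(0 j + j\right)^{2} = 5 \left(0 + j\right)^{2} = 5 j^{2}$)
$C{\left(-121 \right)} - -1194 = 5 \left(-121\right)^{2} - -1194 = 5 \cdot 14641 + \left(-5641 + 6835\right) = 73205 + 1194 = 74399$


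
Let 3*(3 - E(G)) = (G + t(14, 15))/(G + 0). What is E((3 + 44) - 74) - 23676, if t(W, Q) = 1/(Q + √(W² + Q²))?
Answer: -125279285/5292 + √421/15876 ≈ -23673.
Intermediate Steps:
t(W, Q) = 1/(Q + √(Q² + W²))
E(G) = 3 - (G + 1/(15 + √421))/(3*G) (E(G) = 3 - (G + 1/(15 + √(15² + 14²)))/(3*(G + 0)) = 3 - (G + 1/(15 + √(225 + 196)))/(3*G) = 3 - (G + 1/(15 + √421))/(3*G))
E((3 + 44) - 74) - 23676 = (-1 + 8*((3 + 44) - 74)*(15 + √421))/(3*((3 + 44) - 74)*(15 + √421)) - 23676 = (-1 + 8*(47 - 74)*(15 + √421))/(3*(47 - 74)*(15 + √421)) - 23676 = (⅓)*(-1 + 8*(-27)*(15 + √421))/(-27*(15 + √421)) - 23676 = (⅓)*(-1/27)*(-1 + (-3240 - 216*√421))/(15 + √421) - 23676 = (⅓)*(-1/27)*(-3241 - 216*√421)/(15 + √421) - 23676 = -(-3241 - 216*√421)/(81*(15 + √421)) - 23676 = -23676 - (-3241 - 216*√421)/(81*(15 + √421))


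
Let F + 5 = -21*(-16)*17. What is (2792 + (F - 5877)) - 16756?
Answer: -14134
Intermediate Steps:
F = 5707 (F = -5 - 21*(-16)*17 = -5 + 336*17 = -5 + 5712 = 5707)
(2792 + (F - 5877)) - 16756 = (2792 + (5707 - 5877)) - 16756 = (2792 - 170) - 16756 = 2622 - 16756 = -14134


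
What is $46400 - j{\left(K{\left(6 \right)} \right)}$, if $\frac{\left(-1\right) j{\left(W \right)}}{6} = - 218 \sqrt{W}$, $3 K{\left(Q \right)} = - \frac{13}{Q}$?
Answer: $46400 - 218 i \sqrt{26} \approx 46400.0 - 1111.6 i$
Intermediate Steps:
$K{\left(Q \right)} = - \frac{13}{3 Q}$ ($K{\left(Q \right)} = \frac{\left(-13\right) \frac{1}{Q}}{3} = - \frac{13}{3 Q}$)
$j{\left(W \right)} = 1308 \sqrt{W}$ ($j{\left(W \right)} = - 6 \left(- 218 \sqrt{W}\right) = 1308 \sqrt{W}$)
$46400 - j{\left(K{\left(6 \right)} \right)} = 46400 - 1308 \sqrt{- \frac{13}{3 \cdot 6}} = 46400 - 1308 \sqrt{\left(- \frac{13}{3}\right) \frac{1}{6}} = 46400 - 1308 \sqrt{- \frac{13}{18}} = 46400 - 1308 \frac{i \sqrt{26}}{6} = 46400 - 218 i \sqrt{26}$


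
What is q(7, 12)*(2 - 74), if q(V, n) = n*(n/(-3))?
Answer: 3456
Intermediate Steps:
q(V, n) = -n²/3 (q(V, n) = n*(n*(-⅓)) = n*(-n/3) = -n²/3)
q(7, 12)*(2 - 74) = (-⅓*12²)*(2 - 74) = -⅓*144*(-72) = -48*(-72) = 3456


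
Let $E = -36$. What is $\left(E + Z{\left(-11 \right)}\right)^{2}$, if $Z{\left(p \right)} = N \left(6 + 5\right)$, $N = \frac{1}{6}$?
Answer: $\frac{42025}{36} \approx 1167.4$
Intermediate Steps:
$N = \frac{1}{6} \approx 0.16667$
$Z{\left(p \right)} = \frac{11}{6}$ ($Z{\left(p \right)} = \frac{6 + 5}{6} = \frac{1}{6} \cdot 11 = \frac{11}{6}$)
$\left(E + Z{\left(-11 \right)}\right)^{2} = \left(-36 + \frac{11}{6}\right)^{2} = \left(- \frac{205}{6}\right)^{2} = \frac{42025}{36}$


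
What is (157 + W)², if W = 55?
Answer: 44944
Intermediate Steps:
(157 + W)² = (157 + 55)² = 212² = 44944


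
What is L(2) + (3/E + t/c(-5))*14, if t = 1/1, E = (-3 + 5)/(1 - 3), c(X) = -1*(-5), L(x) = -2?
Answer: -206/5 ≈ -41.200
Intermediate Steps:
c(X) = 5
E = -1 (E = 2/(-2) = 2*(-½) = -1)
t = 1
L(2) + (3/E + t/c(-5))*14 = -2 + (3/(-1) + 1/5)*14 = -2 + (3*(-1) + 1*(⅕))*14 = -2 + (-3 + ⅕)*14 = -2 - 14/5*14 = -2 - 196/5 = -206/5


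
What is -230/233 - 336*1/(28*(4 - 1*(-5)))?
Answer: -1622/699 ≈ -2.3205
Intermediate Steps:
-230/233 - 336*1/(28*(4 - 1*(-5))) = -230*1/233 - 336*1/(28*(4 + 5)) = -230/233 - 336/(28*9) = -230/233 - 336/252 = -230/233 - 336*1/252 = -230/233 - 4/3 = -1622/699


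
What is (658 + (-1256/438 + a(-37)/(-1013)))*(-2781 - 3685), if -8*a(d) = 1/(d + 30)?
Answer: -26313363893749/6211716 ≈ -4.2361e+6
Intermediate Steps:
a(d) = -1/(8*(30 + d)) (a(d) = -1/(8*(d + 30)) = -1/(8*(30 + d)))
(658 + (-1256/438 + a(-37)/(-1013)))*(-2781 - 3685) = (658 + (-1256/438 - 1/(240 + 8*(-37))/(-1013)))*(-2781 - 3685) = (658 + (-1256*1/438 - 1/(240 - 296)*(-1/1013)))*(-6466) = (658 + (-628/219 - 1/(-56)*(-1/1013)))*(-6466) = (658 + (-628/219 - 1*(-1/56)*(-1/1013)))*(-6466) = (658 + (-628/219 + (1/56)*(-1/1013)))*(-6466) = (658 + (-628/219 - 1/56728))*(-6466) = (658 - 35625403/12423432)*(-6466) = (8138992853/12423432)*(-6466) = -26313363893749/6211716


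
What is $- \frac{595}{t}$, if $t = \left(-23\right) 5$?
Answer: $\frac{119}{23} \approx 5.1739$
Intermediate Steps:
$t = -115$
$- \frac{595}{t} = - \frac{595}{-115} = \left(-595\right) \left(- \frac{1}{115}\right) = \frac{119}{23}$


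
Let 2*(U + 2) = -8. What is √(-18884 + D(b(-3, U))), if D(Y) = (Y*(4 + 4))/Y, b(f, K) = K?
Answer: 22*I*√39 ≈ 137.39*I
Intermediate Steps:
U = -6 (U = -2 + (½)*(-8) = -2 - 4 = -6)
D(Y) = 8 (D(Y) = (Y*8)/Y = (8*Y)/Y = 8)
√(-18884 + D(b(-3, U))) = √(-18884 + 8) = √(-18876) = 22*I*√39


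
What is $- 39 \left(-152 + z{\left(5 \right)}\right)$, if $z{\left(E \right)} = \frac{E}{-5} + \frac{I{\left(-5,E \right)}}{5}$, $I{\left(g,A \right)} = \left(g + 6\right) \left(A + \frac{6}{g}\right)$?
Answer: $\frac{148434}{25} \approx 5937.4$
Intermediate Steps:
$I{\left(g,A \right)} = \left(6 + g\right) \left(A + \frac{6}{g}\right)$
$z{\left(E \right)} = - \frac{6}{25}$ ($z{\left(E \right)} = \frac{E}{-5} + \frac{6 + 6 E + \frac{36}{-5} + E \left(-5\right)}{5} = E \left(- \frac{1}{5}\right) + \left(6 + 6 E + 36 \left(- \frac{1}{5}\right) - 5 E\right) \frac{1}{5} = - \frac{E}{5} + \left(6 + 6 E - \frac{36}{5} - 5 E\right) \frac{1}{5} = - \frac{E}{5} + \left(- \frac{6}{5} + E\right) \frac{1}{5} = - \frac{E}{5} + \left(- \frac{6}{25} + \frac{E}{5}\right) = - \frac{6}{25}$)
$- 39 \left(-152 + z{\left(5 \right)}\right) = - 39 \left(-152 - \frac{6}{25}\right) = \left(-39\right) \left(- \frac{3806}{25}\right) = \frac{148434}{25}$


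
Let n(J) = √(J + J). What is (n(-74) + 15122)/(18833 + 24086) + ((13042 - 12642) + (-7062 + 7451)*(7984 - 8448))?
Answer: -7729525102/42919 + 2*I*√37/42919 ≈ -1.801e+5 + 0.00028345*I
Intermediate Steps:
n(J) = √2*√J (n(J) = √(2*J) = √2*√J)
(n(-74) + 15122)/(18833 + 24086) + ((13042 - 12642) + (-7062 + 7451)*(7984 - 8448)) = (√2*√(-74) + 15122)/(18833 + 24086) + ((13042 - 12642) + (-7062 + 7451)*(7984 - 8448)) = (√2*(I*√74) + 15122)/42919 + (400 + 389*(-464)) = (2*I*√37 + 15122)*(1/42919) + (400 - 180496) = (15122 + 2*I*√37)*(1/42919) - 180096 = (15122/42919 + 2*I*√37/42919) - 180096 = -7729525102/42919 + 2*I*√37/42919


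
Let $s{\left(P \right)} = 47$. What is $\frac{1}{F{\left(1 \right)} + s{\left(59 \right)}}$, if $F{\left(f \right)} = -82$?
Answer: $- \frac{1}{35} \approx -0.028571$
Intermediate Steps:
$\frac{1}{F{\left(1 \right)} + s{\left(59 \right)}} = \frac{1}{-82 + 47} = \frac{1}{-35} = - \frac{1}{35}$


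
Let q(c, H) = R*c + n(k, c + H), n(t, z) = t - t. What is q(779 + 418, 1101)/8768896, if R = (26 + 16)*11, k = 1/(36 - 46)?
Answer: 276507/4384448 ≈ 0.063065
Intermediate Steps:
k = -1/10 (k = 1/(-10) = -1/10 ≈ -0.10000)
R = 462 (R = 42*11 = 462)
n(t, z) = 0
q(c, H) = 462*c (q(c, H) = 462*c + 0 = 462*c)
q(779 + 418, 1101)/8768896 = (462*(779 + 418))/8768896 = (462*1197)*(1/8768896) = 553014*(1/8768896) = 276507/4384448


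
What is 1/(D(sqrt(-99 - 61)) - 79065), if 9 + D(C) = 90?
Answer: -1/78984 ≈ -1.2661e-5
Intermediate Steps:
D(C) = 81 (D(C) = -9 + 90 = 81)
1/(D(sqrt(-99 - 61)) - 79065) = 1/(81 - 79065) = 1/(-78984) = -1/78984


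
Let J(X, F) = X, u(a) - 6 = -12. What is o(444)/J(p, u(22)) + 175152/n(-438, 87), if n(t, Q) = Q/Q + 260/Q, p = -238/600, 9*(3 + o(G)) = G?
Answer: 1808525356/41293 ≈ 43797.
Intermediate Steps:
o(G) = -3 + G/9
p = -119/300 (p = -238*1/600 = -119/300 ≈ -0.39667)
n(t, Q) = 1 + 260/Q
u(a) = -6 (u(a) = 6 - 12 = -6)
o(444)/J(p, u(22)) + 175152/n(-438, 87) = (-3 + (⅑)*444)/(-119/300) + 175152/(((260 + 87)/87)) = (-3 + 148/3)*(-300/119) + 175152/(((1/87)*347)) = (139/3)*(-300/119) + 175152/(347/87) = -13900/119 + 175152*(87/347) = -13900/119 + 15238224/347 = 1808525356/41293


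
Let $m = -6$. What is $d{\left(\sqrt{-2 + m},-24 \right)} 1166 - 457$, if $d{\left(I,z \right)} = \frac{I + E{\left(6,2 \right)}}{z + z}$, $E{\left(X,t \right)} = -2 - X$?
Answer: $- \frac{788}{3} - \frac{583 i \sqrt{2}}{12} \approx -262.67 - 68.707 i$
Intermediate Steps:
$d{\left(I,z \right)} = \frac{-8 + I}{2 z}$ ($d{\left(I,z \right)} = \frac{I - 8}{z + z} = \frac{I - 8}{2 z} = \left(I - 8\right) \frac{1}{2 z} = \left(-8 + I\right) \frac{1}{2 z} = \frac{-8 + I}{2 z}$)
$d{\left(\sqrt{-2 + m},-24 \right)} 1166 - 457 = \frac{-8 + \sqrt{-2 - 6}}{2 \left(-24\right)} 1166 - 457 = \frac{1}{2} \left(- \frac{1}{24}\right) \left(-8 + \sqrt{-8}\right) 1166 - 457 = \frac{1}{2} \left(- \frac{1}{24}\right) \left(-8 + 2 i \sqrt{2}\right) 1166 - 457 = \left(\frac{1}{6} - \frac{i \sqrt{2}}{24}\right) 1166 - 457 = \left(\frac{583}{3} - \frac{583 i \sqrt{2}}{12}\right) - 457 = - \frac{788}{3} - \frac{583 i \sqrt{2}}{12}$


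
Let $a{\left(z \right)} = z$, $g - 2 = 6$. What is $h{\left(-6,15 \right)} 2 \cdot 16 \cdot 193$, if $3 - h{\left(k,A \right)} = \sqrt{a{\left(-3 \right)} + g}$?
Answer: $18528 - 6176 \sqrt{5} \approx 4718.0$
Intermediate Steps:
$g = 8$ ($g = 2 + 6 = 8$)
$h{\left(k,A \right)} = 3 - \sqrt{5}$ ($h{\left(k,A \right)} = 3 - \sqrt{-3 + 8} = 3 - \sqrt{5}$)
$h{\left(-6,15 \right)} 2 \cdot 16 \cdot 193 = \left(3 - \sqrt{5}\right) 2 \cdot 16 \cdot 193 = \left(3 - \sqrt{5}\right) 32 \cdot 193 = \left(96 - 32 \sqrt{5}\right) 193 = 18528 - 6176 \sqrt{5}$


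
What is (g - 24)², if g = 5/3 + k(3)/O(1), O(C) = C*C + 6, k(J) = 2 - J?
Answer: 222784/441 ≈ 505.18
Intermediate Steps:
O(C) = 6 + C² (O(C) = C² + 6 = 6 + C²)
g = 32/21 (g = 5/3 + (2 - 1*3)/(6 + 1²) = 5*(⅓) + (2 - 3)/(6 + 1) = 5/3 - 1/7 = 5/3 - 1*⅐ = 5/3 - ⅐ = 32/21 ≈ 1.5238)
(g - 24)² = (32/21 - 24)² = (-472/21)² = 222784/441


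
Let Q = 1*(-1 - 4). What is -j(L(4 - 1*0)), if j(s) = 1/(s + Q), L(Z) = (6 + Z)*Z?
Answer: -1/35 ≈ -0.028571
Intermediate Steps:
Q = -5 (Q = 1*(-5) = -5)
L(Z) = Z*(6 + Z)
j(s) = 1/(-5 + s) (j(s) = 1/(s - 5) = 1/(-5 + s))
-j(L(4 - 1*0)) = -1/(-5 + (4 - 1*0)*(6 + (4 - 1*0))) = -1/(-5 + (4 + 0)*(6 + (4 + 0))) = -1/(-5 + 4*(6 + 4)) = -1/(-5 + 4*10) = -1/(-5 + 40) = -1/35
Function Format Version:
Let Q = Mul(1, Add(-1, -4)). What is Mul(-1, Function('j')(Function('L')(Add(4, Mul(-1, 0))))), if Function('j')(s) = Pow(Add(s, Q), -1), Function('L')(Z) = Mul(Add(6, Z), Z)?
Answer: Rational(-1, 35) ≈ -0.028571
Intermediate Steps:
Q = -5 (Q = Mul(1, -5) = -5)
Function('L')(Z) = Mul(Z, Add(6, Z))
Function('j')(s) = Pow(Add(-5, s), -1) (Function('j')(s) = Pow(Add(s, -5), -1) = Pow(Add(-5, s), -1))
Mul(-1, Function('j')(Function('L')(Add(4, Mul(-1, 0))))) = Mul(-1, Pow(Add(-5, Mul(Add(4, Mul(-1, 0)), Add(6, Add(4, Mul(-1, 0))))), -1)) = Mul(-1, Pow(Add(-5, Mul(Add(4, 0), Add(6, Add(4, 0)))), -1)) = Mul(-1, Pow(Add(-5, Mul(4, Add(6, 4))), -1)) = Mul(-1, Pow(Add(-5, Mul(4, 10)), -1)) = Mul(-1, Pow(Add(-5, 40), -1)) = Mul(-1, Pow(35, -1)) = Mul(-1, Rational(1, 35)) = Rational(-1, 35)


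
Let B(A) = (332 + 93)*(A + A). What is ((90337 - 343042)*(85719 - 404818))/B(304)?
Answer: 948681327/3040 ≈ 3.1207e+5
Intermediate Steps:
B(A) = 850*A (B(A) = 425*(2*A) = 850*A)
((90337 - 343042)*(85719 - 404818))/B(304) = ((90337 - 343042)*(85719 - 404818))/((850*304)) = -252705*(-319099)/258400 = 80637912795*(1/258400) = 948681327/3040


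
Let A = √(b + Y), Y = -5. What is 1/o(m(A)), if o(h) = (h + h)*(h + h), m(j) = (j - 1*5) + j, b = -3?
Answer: I/(4*(-7*I + 40*√2)) ≈ -0.00053863 + 0.0043528*I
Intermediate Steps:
A = 2*I*√2 (A = √(-3 - 5) = √(-8) = 2*I*√2 ≈ 2.8284*I)
m(j) = -5 + 2*j (m(j) = (j - 5) + j = (-5 + j) + j = -5 + 2*j)
o(h) = 4*h² (o(h) = (2*h)*(2*h) = 4*h²)
1/o(m(A)) = 1/(4*(-5 + 2*(2*I*√2))²) = 1/(4*(-5 + 4*I*√2)²)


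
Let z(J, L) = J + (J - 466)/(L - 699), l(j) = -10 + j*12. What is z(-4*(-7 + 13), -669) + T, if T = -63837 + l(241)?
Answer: -41709391/684 ≈ -60979.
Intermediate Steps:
l(j) = -10 + 12*j
T = -60955 (T = -63837 + (-10 + 12*241) = -63837 + (-10 + 2892) = -63837 + 2882 = -60955)
z(J, L) = J + (-466 + J)/(-699 + L)
z(-4*(-7 + 13), -669) + T = (-466 - (-2792)*(-7 + 13) - 4*(-7 + 13)*(-669))/(-699 - 669) - 60955 = (-466 - (-2792)*6 - 4*6*(-669))/(-1368) - 60955 = -(-466 - 698*(-24) - 24*(-669))/1368 - 60955 = -(-466 + 16752 + 16056)/1368 - 60955 = -1/1368*32342 - 60955 = -16171/684 - 60955 = -41709391/684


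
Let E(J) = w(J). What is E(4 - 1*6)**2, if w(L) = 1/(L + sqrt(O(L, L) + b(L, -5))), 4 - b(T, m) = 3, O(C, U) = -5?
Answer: I/8 ≈ 0.125*I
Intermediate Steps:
b(T, m) = 1 (b(T, m) = 4 - 1*3 = 4 - 3 = 1)
w(L) = 1/(L + 2*I) (w(L) = 1/(L + sqrt(-5 + 1)) = 1/(L + sqrt(-4)) = 1/(L + 2*I))
E(J) = 1/(J + 2*I)
E(4 - 1*6)**2 = (1/((4 - 1*6) + 2*I))**2 = (1/((4 - 6) + 2*I))**2 = (1/(-2 + 2*I))**2 = ((-2 - 2*I)/8)**2 = (-2 - 2*I)**2/64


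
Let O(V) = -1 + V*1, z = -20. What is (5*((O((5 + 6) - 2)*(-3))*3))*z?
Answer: 7200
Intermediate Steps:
O(V) = -1 + V
(5*((O((5 + 6) - 2)*(-3))*3))*z = (5*(((-1 + ((5 + 6) - 2))*(-3))*3))*(-20) = (5*(((-1 + (11 - 2))*(-3))*3))*(-20) = (5*(((-1 + 9)*(-3))*3))*(-20) = (5*((8*(-3))*3))*(-20) = (5*(-24*3))*(-20) = (5*(-72))*(-20) = -360*(-20) = 7200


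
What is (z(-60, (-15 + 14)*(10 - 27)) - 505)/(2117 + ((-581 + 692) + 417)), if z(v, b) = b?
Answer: -488/2645 ≈ -0.18450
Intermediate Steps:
(z(-60, (-15 + 14)*(10 - 27)) - 505)/(2117 + ((-581 + 692) + 417)) = ((-15 + 14)*(10 - 27) - 505)/(2117 + ((-581 + 692) + 417)) = (-1*(-17) - 505)/(2117 + (111 + 417)) = (17 - 505)/(2117 + 528) = -488/2645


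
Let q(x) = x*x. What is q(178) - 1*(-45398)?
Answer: 77082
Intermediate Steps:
q(x) = x²
q(178) - 1*(-45398) = 178² - 1*(-45398) = 31684 + 45398 = 77082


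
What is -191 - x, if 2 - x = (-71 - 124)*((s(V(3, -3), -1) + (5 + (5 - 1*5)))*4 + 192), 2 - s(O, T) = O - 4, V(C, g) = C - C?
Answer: -46213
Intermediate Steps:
V(C, g) = 0
s(O, T) = 6 - O (s(O, T) = 2 - (O - 4) = 2 - (-4 + O) = 2 + (4 - O) = 6 - O)
x = 46022 (x = 2 - (-71 - 124)*(((6 - 1*0) + (5 + (5 - 1*5)))*4 + 192) = 2 - (-195)*(((6 + 0) + (5 + (5 - 5)))*4 + 192) = 2 - (-195)*((6 + (5 + 0))*4 + 192) = 2 - (-195)*((6 + 5)*4 + 192) = 2 - (-195)*(11*4 + 192) = 2 - (-195)*(44 + 192) = 2 - (-195)*236 = 2 - 1*(-46020) = 2 + 46020 = 46022)
-191 - x = -191 - 1*46022 = -191 - 46022 = -46213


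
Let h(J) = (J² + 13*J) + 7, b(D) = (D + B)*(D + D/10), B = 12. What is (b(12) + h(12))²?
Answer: 9728161/25 ≈ 3.8913e+5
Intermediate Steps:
b(D) = 11*D*(12 + D)/10 (b(D) = (D + 12)*(D + D/10) = (12 + D)*(D + D*(⅒)) = (12 + D)*(D + D/10) = (12 + D)*(11*D/10) = 11*D*(12 + D)/10)
h(J) = 7 + J² + 13*J
(b(12) + h(12))² = ((11/10)*12*(12 + 12) + (7 + 12² + 13*12))² = ((11/10)*12*24 + (7 + 144 + 156))² = (1584/5 + 307)² = (3119/5)² = 9728161/25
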